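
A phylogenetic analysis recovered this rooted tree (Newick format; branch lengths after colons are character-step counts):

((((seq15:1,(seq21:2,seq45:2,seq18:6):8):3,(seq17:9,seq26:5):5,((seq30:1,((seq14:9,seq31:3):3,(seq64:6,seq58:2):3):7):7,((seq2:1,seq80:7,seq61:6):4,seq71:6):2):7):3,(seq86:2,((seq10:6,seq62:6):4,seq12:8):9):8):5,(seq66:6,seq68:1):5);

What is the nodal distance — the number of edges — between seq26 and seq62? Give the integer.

7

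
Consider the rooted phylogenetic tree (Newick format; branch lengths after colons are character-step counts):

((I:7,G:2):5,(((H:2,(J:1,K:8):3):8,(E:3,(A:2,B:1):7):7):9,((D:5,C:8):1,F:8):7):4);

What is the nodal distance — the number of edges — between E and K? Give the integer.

5

The MRCA of E and K is the node subtending ((H,(J,K)),(E,(A,B))).
From E up to that node: 2 branches. From K up to the same node: 3 branches. Total: 2 + 3 = 5.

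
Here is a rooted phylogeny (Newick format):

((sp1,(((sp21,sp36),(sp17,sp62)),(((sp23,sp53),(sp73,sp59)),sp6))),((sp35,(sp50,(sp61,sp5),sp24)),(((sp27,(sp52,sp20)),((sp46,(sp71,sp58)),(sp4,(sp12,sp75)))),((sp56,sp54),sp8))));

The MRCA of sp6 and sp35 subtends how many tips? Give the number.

The MRCA of sp6 and sp35 is the root, so the clade is the entire tree.
That clade contains 27 terminal taxa: sp1, sp12, sp17, sp20, sp21, sp23, sp24, sp27, sp35, sp36, sp4, sp46, sp5, sp50, sp52, sp53, sp54, sp56, sp58, sp59, sp6, sp61, sp62, sp71, sp73, sp75, sp8.

27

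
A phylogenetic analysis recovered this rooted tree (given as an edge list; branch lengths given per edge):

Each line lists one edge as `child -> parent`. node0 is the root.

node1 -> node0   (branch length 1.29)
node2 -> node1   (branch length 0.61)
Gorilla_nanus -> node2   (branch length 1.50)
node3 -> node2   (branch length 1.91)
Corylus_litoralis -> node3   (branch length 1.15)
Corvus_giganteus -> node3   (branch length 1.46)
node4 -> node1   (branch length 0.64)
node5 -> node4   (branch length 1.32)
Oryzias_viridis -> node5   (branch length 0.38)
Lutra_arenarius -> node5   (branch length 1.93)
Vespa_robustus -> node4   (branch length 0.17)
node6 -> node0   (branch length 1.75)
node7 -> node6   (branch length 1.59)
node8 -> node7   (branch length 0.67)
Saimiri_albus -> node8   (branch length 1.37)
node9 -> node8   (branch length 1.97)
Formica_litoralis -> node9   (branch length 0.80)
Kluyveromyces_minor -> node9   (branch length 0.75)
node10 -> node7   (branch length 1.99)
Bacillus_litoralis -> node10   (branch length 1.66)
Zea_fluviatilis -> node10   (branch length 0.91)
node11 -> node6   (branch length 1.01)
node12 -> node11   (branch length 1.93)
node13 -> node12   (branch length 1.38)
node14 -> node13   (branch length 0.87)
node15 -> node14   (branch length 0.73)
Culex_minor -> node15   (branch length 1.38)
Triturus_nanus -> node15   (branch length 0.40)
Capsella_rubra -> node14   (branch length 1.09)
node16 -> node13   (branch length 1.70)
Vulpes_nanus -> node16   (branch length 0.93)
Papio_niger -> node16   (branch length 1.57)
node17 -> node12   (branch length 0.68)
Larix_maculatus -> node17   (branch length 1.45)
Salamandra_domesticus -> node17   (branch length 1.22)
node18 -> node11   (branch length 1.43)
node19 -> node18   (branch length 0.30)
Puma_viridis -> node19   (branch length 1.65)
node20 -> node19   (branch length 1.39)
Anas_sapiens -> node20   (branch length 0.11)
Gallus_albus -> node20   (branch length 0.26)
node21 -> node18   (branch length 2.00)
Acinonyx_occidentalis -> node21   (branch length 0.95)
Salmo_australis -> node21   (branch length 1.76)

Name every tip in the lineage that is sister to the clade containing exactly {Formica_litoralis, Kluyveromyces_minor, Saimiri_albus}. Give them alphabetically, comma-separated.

Bacillus_litoralis, Zea_fluviatilis

The clade containing exactly {Formica_litoralis, Kluyveromyces_minor, Saimiri_albus} attaches to the tree at the node subtending ((Saimiri_albus,(Formica_litoralis,Kluyveromyces_minor)),(Bacillus_litoralis,Zea_fluviatilis)).
The other lineage descending from that same node — the sister group — is (Bacillus_litoralis,Zea_fluviatilis); its 2 tips in alphabetical order are the answer.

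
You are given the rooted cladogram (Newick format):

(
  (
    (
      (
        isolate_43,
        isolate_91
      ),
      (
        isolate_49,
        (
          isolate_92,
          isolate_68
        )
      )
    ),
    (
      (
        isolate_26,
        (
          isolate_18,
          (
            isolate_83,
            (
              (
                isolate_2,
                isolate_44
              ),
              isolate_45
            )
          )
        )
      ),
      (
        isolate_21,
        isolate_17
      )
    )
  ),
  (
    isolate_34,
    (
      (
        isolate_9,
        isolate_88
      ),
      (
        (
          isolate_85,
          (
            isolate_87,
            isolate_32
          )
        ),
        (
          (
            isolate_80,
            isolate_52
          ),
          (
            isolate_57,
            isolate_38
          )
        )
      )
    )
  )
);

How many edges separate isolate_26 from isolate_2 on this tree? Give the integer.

6

The MRCA of isolate_26 and isolate_2 is the node subtending (isolate_26,(isolate_18,(isolate_83,((isolate_2,isolate_44),isolate_45)))).
From isolate_26 up to that node: 1 branch. From isolate_2 up to the same node: 5 branches. Total: 1 + 5 = 6.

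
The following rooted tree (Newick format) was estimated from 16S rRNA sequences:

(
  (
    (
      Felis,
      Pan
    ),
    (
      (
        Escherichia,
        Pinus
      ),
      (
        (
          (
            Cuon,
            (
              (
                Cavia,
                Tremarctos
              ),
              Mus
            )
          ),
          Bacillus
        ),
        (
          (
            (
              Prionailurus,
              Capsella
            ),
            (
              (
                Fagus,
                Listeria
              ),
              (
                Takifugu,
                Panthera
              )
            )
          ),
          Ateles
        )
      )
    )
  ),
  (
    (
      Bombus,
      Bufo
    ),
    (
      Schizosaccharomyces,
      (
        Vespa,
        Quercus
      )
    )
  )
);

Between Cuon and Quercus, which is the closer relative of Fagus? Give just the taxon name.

Cuon

The MRCA of Fagus and Cuon subtends (((Cuon,((Cavia,Tremarctos),Mus)),Bacillus),(((Prionailurus,Capsella),((Fagus,Listeria),(Takifugu,Panthera))),Ateles)) (12 taxa).
The MRCA of Fagus and Quercus is the root, subtending the entire tree (21 taxa).
The first is nested inside the second, so Fagus shares a more recent common ancestor with Cuon.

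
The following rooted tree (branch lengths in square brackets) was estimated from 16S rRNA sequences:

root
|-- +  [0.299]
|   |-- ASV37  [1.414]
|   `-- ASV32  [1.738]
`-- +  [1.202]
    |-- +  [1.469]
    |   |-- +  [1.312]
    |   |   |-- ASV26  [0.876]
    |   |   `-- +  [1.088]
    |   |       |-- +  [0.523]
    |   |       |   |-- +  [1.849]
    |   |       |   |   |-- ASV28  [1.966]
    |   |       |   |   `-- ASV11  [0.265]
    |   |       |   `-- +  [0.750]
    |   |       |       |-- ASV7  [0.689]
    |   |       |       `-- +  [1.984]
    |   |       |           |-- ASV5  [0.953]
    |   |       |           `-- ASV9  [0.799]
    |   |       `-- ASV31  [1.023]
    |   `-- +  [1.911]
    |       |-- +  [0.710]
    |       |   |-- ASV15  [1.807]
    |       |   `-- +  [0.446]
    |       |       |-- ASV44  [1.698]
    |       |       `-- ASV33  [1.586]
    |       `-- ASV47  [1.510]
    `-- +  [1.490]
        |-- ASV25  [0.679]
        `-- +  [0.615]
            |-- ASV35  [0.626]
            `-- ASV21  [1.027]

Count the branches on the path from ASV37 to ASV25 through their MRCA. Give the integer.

The MRCA of ASV37 and ASV25 is the root of the tree.
From ASV37 up to that node: 2 branches. From ASV25 up to the same node: 3 branches. Total: 2 + 3 = 5.

5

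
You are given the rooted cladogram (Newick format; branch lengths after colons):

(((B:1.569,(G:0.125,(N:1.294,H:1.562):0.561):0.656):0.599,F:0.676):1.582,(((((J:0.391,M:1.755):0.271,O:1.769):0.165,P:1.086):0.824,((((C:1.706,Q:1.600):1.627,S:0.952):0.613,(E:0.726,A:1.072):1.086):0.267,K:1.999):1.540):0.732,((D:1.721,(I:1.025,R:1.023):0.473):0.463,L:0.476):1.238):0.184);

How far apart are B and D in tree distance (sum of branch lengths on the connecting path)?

The path runs B → … → MRCA → … → D; the MRCA is the root of the tree.
Branch lengths along that path: 1.569 + 0.599 + 1.582 + 0.184 + 1.238 + 0.463 + 1.721 = 7.356.

7.356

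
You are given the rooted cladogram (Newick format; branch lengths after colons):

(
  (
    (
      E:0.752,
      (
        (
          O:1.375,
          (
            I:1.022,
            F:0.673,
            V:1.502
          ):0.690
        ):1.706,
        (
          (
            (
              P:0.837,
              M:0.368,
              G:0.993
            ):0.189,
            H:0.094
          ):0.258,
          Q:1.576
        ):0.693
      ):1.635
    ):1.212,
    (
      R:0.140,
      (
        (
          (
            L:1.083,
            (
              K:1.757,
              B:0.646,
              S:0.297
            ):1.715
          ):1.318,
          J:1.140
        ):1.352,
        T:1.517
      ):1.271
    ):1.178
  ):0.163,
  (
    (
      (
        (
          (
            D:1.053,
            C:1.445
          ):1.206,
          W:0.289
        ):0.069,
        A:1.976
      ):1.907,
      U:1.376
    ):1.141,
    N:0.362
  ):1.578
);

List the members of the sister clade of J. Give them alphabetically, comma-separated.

B, K, L, S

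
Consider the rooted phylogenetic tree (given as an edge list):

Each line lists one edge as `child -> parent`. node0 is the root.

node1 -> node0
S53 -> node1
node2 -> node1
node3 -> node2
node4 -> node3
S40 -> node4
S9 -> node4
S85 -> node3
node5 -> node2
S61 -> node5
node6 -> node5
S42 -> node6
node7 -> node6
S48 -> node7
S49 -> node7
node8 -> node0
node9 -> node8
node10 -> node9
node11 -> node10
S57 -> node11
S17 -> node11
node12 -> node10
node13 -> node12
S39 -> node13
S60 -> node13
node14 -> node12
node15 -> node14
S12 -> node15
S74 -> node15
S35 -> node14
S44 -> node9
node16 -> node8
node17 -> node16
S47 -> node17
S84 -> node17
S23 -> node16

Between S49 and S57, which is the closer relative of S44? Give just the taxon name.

The MRCA of S44 and S57 subtends (((S57,S17),((S39,S60),((S12,S74),S35))),S44) (8 taxa).
The MRCA of S44 and S49 is the root, subtending the entire tree (19 taxa).
The first is nested inside the second, so S44 shares a more recent common ancestor with S57.

S57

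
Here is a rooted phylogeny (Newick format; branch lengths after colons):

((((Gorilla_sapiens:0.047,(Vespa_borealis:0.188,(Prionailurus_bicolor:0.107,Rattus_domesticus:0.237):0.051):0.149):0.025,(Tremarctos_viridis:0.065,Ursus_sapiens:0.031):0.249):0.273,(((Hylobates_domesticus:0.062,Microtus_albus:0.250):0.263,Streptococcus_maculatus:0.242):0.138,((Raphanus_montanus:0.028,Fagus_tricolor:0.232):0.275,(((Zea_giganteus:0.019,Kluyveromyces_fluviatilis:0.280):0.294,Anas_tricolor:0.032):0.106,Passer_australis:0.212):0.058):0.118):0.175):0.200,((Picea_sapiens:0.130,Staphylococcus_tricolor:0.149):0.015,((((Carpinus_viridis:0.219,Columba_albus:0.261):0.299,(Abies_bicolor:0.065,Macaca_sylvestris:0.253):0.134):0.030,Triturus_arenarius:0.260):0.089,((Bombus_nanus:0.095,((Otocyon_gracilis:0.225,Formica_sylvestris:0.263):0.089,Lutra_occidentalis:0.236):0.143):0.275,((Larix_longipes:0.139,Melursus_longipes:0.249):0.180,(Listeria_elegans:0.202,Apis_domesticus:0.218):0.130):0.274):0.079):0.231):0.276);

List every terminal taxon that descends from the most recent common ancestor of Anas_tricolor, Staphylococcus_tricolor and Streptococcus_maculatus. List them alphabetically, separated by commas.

Abies_bicolor, Anas_tricolor, Apis_domesticus, Bombus_nanus, Carpinus_viridis, Columba_albus, Fagus_tricolor, Formica_sylvestris, Gorilla_sapiens, Hylobates_domesticus, Kluyveromyces_fluviatilis, Larix_longipes, Listeria_elegans, Lutra_occidentalis, Macaca_sylvestris, Melursus_longipes, Microtus_albus, Otocyon_gracilis, Passer_australis, Picea_sapiens, Prionailurus_bicolor, Raphanus_montanus, Rattus_domesticus, Staphylococcus_tricolor, Streptococcus_maculatus, Tremarctos_viridis, Triturus_arenarius, Ursus_sapiens, Vespa_borealis, Zea_giganteus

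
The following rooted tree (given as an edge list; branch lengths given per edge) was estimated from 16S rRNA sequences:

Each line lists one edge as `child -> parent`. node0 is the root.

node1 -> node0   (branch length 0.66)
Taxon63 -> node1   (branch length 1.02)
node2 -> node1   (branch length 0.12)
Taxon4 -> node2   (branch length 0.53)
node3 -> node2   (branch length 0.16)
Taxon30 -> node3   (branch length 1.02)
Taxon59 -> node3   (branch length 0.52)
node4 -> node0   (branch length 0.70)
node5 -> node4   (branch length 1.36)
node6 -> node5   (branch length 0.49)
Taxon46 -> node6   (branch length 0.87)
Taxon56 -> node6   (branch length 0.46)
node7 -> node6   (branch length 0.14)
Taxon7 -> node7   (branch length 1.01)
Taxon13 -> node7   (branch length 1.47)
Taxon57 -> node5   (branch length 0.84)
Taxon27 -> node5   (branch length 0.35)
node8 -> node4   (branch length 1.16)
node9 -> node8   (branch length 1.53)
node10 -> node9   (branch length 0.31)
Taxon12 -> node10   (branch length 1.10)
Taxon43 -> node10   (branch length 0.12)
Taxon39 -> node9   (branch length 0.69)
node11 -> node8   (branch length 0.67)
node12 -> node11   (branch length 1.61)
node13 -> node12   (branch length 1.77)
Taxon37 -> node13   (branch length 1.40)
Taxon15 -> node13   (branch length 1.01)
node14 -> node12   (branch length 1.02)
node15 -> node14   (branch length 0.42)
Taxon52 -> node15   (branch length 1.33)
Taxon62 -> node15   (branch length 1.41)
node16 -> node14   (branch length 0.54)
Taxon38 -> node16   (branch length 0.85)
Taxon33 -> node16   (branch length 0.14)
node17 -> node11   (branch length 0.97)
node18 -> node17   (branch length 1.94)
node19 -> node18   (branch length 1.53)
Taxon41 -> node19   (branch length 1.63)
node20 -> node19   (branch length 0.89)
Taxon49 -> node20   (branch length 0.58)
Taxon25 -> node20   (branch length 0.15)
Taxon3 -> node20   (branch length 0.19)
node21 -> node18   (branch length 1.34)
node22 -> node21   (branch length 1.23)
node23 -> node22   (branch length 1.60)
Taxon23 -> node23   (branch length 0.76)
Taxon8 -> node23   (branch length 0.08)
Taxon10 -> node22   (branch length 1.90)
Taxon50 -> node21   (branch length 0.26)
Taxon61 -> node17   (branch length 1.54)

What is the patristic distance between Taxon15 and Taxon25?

9.87

The path runs Taxon15 → … → MRCA → … → Taxon25; the MRCA is the node subtending (((Taxon37,Taxon15),((Taxon52,Taxon62),(Taxon38,Taxon33))),(((Taxon41,(Taxon49,Taxon25,Taxon3)),(((Taxon23,Taxon8),Taxon10),Taxon50)),Taxon61)).
Branch lengths along that path: 1.01 + 1.77 + 1.61 + 0.97 + 1.94 + 1.53 + 0.89 + 0.15 = 9.87.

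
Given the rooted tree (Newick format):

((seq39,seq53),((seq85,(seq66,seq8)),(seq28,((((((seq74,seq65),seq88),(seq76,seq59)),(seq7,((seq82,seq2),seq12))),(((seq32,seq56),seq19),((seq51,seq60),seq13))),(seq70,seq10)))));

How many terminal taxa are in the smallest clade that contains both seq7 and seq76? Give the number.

9

The MRCA of seq7 and seq76 is the node subtending ((((seq74,seq65),seq88),(seq76,seq59)),(seq7,((seq82,seq2),seq12))).
That clade contains 9 terminal taxa: seq12, seq2, seq59, seq65, seq7, seq74, seq76, seq82, seq88.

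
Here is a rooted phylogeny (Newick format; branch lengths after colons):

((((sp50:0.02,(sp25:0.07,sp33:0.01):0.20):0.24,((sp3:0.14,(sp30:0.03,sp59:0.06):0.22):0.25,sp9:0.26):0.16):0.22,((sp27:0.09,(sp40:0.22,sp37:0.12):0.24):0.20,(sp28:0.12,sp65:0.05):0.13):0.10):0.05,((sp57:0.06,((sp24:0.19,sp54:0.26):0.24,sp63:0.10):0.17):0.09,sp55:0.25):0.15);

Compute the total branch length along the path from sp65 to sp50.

The path runs sp65 → … → MRCA → … → sp50; the MRCA is the node subtending (((sp50,(sp25,sp33)),((sp3,(sp30,sp59)),sp9)),((sp27,(sp40,sp37)),(sp28,sp65))).
Branch lengths along that path: 0.05 + 0.13 + 0.10 + 0.22 + 0.24 + 0.02 = 0.76.

0.76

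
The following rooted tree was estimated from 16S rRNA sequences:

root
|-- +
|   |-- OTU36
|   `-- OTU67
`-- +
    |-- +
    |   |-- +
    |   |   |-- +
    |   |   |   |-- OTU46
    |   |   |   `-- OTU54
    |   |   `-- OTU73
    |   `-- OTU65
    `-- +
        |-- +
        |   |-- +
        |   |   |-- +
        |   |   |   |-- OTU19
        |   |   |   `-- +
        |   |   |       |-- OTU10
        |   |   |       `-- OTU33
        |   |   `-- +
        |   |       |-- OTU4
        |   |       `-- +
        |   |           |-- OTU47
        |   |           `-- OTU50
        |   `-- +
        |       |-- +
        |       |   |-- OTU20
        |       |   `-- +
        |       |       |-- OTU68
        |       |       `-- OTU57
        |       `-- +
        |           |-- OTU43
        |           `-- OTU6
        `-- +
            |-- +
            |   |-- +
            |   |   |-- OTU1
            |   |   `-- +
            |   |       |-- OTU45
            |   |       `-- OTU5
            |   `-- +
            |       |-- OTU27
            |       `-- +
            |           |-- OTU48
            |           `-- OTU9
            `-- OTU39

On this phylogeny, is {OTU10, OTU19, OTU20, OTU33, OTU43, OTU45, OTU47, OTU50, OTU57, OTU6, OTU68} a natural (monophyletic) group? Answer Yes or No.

No

The MRCA of the listed taxa subtends ((((OTU19,(OTU10,OTU33)),(OTU4,(OTU47,OTU50))),((OTU20,(OTU68,OTU57)),(OTU43,OTU6))),(((OTU1,(OTU45,OTU5)),(OTU27,(OTU48,OTU9))),OTU39)).
That clade also contains OTU1, OTU27, OTU39, OTU4, OTU48, OTU5, OTU9, which are not in the proposed group, so the group is not monophyletic.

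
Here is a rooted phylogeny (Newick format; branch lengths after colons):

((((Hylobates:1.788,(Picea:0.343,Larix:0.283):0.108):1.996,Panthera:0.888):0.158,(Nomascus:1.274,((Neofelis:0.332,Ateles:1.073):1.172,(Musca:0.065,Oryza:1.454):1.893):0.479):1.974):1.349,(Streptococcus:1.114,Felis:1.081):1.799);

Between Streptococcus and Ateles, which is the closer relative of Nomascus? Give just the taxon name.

The MRCA of Nomascus and Ateles subtends (Nomascus,((Neofelis,Ateles),(Musca,Oryza))) (5 taxa).
The MRCA of Nomascus and Streptococcus is the root, subtending the entire tree (11 taxa).
The first is nested inside the second, so Nomascus shares a more recent common ancestor with Ateles.

Ateles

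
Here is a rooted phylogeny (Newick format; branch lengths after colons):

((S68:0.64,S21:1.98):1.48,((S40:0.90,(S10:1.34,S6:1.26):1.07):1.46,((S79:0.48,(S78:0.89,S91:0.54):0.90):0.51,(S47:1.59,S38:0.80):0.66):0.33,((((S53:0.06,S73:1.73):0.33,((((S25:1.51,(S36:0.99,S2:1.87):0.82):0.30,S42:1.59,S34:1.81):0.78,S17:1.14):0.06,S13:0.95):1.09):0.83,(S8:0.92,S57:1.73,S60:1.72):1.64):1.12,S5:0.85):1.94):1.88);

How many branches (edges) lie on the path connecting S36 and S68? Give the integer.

12

The MRCA of S36 and S68 is the root of the tree.
From S36 up to that node: 10 branches. From S68 up to the same node: 2 branches. Total: 10 + 2 = 12.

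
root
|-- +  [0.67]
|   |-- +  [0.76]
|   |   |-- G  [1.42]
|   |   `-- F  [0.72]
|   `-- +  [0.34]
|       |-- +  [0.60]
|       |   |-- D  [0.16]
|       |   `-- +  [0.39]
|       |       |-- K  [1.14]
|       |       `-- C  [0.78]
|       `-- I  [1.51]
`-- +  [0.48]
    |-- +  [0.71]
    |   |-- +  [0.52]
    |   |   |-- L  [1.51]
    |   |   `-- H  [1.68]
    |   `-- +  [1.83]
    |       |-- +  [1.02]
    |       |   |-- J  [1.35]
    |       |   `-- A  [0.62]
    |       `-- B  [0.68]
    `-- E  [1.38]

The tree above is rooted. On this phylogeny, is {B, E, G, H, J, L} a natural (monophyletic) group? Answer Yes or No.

No

The MRCA of the listed taxa is the root, so the smallest clade containing them is the whole tree.
That clade also contains A, C, D, F, I, K, which are not in the proposed group, so the group is not monophyletic.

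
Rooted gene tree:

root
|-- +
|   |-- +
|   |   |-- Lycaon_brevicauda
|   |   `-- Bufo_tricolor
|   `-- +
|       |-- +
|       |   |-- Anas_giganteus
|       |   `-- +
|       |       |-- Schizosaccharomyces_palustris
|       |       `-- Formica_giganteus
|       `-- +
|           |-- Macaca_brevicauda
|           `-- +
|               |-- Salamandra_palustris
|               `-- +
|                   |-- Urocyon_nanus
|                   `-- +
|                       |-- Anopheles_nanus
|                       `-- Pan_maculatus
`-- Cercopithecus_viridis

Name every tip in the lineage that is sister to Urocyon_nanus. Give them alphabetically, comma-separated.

Anopheles_nanus, Pan_maculatus

Urocyon_nanus attaches to the tree at the node subtending (Urocyon_nanus,(Anopheles_nanus,Pan_maculatus)).
The other lineage descending from that same node — the sister group — is (Anopheles_nanus,Pan_maculatus); its 2 tips in alphabetical order are the answer.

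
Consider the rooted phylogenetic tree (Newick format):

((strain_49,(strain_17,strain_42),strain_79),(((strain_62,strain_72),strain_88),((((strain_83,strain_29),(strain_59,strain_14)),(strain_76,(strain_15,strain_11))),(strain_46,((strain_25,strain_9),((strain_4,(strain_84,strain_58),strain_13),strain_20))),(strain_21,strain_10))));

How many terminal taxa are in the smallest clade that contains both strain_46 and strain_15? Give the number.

The MRCA of strain_46 and strain_15 is the node subtending ((((strain_83,strain_29),(strain_59,strain_14)),(strain_76,(strain_15,strain_11))),(strain_46,((strain_25,strain_9),((strain_4,(strain_84,strain_58),strain_13),strain_20))),(strain_21,strain_10)).
That clade contains 17 terminal taxa: strain_10, strain_11, strain_13, strain_14, strain_15, strain_20, strain_21, strain_25, strain_29, strain_4, strain_46, strain_58, strain_59, strain_76, strain_83, strain_84, strain_9.

17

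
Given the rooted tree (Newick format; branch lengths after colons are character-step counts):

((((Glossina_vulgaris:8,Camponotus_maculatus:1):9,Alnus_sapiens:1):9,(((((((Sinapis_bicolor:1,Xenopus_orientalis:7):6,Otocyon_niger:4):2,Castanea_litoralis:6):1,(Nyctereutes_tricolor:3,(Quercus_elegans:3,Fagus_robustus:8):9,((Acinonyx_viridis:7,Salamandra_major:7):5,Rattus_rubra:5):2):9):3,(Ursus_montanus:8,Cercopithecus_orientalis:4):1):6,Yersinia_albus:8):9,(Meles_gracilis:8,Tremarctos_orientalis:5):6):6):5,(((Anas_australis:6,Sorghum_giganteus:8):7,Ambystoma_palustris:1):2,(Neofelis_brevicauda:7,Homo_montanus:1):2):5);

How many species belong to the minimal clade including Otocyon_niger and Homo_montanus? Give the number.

The MRCA of Otocyon_niger and Homo_montanus is the root, so the clade is the entire tree.
That clade contains 23 terminal taxa: Acinonyx_viridis, Alnus_sapiens, Ambystoma_palustris, Anas_australis, Camponotus_maculatus, Castanea_litoralis, Cercopithecus_orientalis, Fagus_robustus, Glossina_vulgaris, Homo_montanus, Meles_gracilis, Neofelis_brevicauda, Nyctereutes_tricolor, Otocyon_niger, Quercus_elegans, Rattus_rubra, Salamandra_major, Sinapis_bicolor, Sorghum_giganteus, Tremarctos_orientalis, Ursus_montanus, Xenopus_orientalis, Yersinia_albus.

23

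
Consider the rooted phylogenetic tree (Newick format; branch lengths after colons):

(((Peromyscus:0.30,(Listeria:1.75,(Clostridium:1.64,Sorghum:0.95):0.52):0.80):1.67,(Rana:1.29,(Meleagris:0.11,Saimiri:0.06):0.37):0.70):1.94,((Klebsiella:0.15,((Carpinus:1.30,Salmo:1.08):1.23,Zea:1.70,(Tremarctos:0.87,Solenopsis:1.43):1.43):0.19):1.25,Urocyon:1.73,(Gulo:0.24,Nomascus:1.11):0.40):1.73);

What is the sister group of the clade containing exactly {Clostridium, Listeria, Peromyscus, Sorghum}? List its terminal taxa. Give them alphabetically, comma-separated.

Meleagris, Rana, Saimiri

The clade containing exactly {Clostridium, Listeria, Peromyscus, Sorghum} attaches to the tree at the node subtending ((Peromyscus,(Listeria,(Clostridium,Sorghum))),(Rana,(Meleagris,Saimiri))).
The other lineage descending from that same node — the sister group — is (Rana,(Meleagris,Saimiri)); its 3 tips in alphabetical order are the answer.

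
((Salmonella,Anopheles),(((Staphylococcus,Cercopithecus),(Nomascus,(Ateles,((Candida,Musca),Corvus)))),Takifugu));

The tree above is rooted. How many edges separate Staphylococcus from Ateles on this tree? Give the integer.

5

The MRCA of Staphylococcus and Ateles is the node subtending ((Staphylococcus,Cercopithecus),(Nomascus,(Ateles,((Candida,Musca),Corvus)))).
From Staphylococcus up to that node: 2 branches. From Ateles up to the same node: 3 branches. Total: 2 + 3 = 5.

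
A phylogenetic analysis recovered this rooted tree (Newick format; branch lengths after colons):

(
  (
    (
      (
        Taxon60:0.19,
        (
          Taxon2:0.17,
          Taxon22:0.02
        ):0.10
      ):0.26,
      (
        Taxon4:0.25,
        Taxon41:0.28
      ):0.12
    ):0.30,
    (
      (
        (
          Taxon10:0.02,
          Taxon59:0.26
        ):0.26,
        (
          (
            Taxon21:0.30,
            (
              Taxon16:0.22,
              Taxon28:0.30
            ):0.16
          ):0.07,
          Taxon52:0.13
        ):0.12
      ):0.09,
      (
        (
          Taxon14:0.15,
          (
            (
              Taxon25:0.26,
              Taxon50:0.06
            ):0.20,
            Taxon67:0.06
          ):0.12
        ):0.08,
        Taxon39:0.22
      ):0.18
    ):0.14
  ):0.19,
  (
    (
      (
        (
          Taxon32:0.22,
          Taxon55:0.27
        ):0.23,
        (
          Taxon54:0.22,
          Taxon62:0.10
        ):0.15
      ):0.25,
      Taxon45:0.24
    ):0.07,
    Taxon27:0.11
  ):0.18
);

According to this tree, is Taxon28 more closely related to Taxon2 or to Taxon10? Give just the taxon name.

Taxon10

The MRCA of Taxon28 and Taxon10 subtends ((Taxon10,Taxon59),((Taxon21,(Taxon16,Taxon28)),Taxon52)) (6 taxa).
The MRCA of Taxon28 and Taxon2 subtends (((Taxon60,(Taxon2,Taxon22)),(Taxon4,Taxon41)),(((Taxon10,Taxon59),((Taxon21,(Taxon16,Taxon28)),Taxon52)),((Taxon14,((Taxon25,Taxon50),Taxon67)),Taxon39))) (16 taxa).
The first is nested inside the second, so Taxon28 shares a more recent common ancestor with Taxon10.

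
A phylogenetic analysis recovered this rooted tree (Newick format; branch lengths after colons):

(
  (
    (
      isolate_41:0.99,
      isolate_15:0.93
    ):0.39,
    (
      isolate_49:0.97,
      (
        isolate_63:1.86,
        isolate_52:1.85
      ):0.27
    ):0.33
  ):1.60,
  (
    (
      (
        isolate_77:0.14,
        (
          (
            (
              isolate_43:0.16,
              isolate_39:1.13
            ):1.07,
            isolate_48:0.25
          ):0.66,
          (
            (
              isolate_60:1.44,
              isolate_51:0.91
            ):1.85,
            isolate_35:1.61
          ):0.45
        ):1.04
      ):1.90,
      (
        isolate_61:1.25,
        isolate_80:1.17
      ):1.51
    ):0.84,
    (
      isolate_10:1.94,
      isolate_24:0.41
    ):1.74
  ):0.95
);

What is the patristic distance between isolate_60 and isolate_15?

11.39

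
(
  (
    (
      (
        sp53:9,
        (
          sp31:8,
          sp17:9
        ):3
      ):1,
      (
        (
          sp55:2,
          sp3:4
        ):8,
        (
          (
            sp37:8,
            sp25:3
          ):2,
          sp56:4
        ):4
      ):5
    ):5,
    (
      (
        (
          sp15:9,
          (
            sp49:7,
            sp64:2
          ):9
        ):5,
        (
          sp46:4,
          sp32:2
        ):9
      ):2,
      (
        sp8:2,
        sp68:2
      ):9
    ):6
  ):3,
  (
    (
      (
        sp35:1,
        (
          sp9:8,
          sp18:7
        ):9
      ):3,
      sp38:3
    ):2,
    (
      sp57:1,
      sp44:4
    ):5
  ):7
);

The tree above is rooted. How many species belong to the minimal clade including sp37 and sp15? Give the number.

The MRCA of sp37 and sp15 is the node subtending (((sp53,(sp31,sp17)),((sp55,sp3),((sp37,sp25),sp56))),(((sp15,(sp49,sp64)),(sp46,sp32)),(sp8,sp68))).
That clade contains 15 terminal taxa: sp15, sp17, sp25, sp3, sp31, sp32, sp37, sp46, sp49, sp53, sp55, sp56, sp64, sp68, sp8.

15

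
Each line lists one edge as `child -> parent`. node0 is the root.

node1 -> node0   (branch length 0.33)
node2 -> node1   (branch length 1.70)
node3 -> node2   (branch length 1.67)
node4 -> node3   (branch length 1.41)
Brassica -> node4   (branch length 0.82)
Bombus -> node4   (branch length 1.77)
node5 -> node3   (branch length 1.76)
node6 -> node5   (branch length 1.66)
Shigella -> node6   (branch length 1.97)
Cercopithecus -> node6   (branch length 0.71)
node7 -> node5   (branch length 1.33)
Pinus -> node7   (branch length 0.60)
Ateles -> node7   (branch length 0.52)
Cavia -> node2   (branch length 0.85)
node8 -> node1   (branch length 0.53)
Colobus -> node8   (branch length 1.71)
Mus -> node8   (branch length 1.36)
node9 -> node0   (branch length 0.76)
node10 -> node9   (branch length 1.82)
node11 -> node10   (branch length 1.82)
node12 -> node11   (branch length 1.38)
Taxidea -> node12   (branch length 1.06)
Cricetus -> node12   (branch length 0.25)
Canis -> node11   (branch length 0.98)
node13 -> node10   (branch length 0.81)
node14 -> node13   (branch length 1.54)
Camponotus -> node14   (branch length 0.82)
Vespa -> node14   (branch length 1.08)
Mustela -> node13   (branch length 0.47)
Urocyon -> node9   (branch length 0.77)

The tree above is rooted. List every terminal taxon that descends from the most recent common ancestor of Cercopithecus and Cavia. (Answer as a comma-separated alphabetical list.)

Tracing Cercopithecus: it sits inside (Shigella,Cercopithecus).
Tracing Cavia: it sits inside (((Brassica,Bombus),((Shigella,Cercopithecus),(Pinus,Ateles))),Cavia).
The smallest clade enclosing both is (((Brassica,Bombus),((Shigella,Cercopithecus),(Pinus,Ateles))),Cavia); the answer is its 7 terminal taxa in alphabetical order.

Ateles, Bombus, Brassica, Cavia, Cercopithecus, Pinus, Shigella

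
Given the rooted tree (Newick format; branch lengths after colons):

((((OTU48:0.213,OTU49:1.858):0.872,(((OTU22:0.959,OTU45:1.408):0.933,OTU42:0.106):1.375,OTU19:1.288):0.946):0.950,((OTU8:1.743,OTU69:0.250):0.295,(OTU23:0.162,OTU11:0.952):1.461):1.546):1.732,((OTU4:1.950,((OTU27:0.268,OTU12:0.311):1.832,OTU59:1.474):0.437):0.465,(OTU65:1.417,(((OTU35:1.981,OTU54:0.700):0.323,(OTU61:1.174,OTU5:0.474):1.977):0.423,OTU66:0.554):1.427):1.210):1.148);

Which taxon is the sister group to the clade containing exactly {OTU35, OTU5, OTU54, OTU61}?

The clade containing exactly {OTU35, OTU5, OTU54, OTU61} attaches to the tree at the node subtending (((OTU35,OTU54),(OTU61,OTU5)),OTU66).
The other lineage descending from that same node — the sister group — is the single tip OTU66.

OTU66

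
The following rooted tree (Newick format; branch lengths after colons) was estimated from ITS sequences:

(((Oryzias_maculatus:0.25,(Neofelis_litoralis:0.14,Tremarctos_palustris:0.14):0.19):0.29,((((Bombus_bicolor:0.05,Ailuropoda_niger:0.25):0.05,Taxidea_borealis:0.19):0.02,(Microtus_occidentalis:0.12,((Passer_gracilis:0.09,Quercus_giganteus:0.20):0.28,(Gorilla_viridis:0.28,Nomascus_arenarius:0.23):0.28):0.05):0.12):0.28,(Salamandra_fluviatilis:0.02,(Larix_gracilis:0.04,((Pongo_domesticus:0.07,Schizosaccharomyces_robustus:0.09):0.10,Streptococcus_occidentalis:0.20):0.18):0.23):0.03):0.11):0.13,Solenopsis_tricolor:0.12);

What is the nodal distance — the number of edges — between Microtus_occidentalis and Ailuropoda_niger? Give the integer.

The MRCA of Microtus_occidentalis and Ailuropoda_niger is the node subtending (((Bombus_bicolor,Ailuropoda_niger),Taxidea_borealis),(Microtus_occidentalis,((Passer_gracilis,Quercus_giganteus),(Gorilla_viridis,Nomascus_arenarius)))).
From Microtus_occidentalis up to that node: 2 branches. From Ailuropoda_niger up to the same node: 3 branches. Total: 2 + 3 = 5.

5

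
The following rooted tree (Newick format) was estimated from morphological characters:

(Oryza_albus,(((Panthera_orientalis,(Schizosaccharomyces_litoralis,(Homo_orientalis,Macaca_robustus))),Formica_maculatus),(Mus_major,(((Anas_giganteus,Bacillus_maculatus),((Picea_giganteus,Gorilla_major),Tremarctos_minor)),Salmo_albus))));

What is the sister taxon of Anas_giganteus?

Bacillus_maculatus

Anas_giganteus attaches to the tree at the node subtending (Anas_giganteus,Bacillus_maculatus).
The other lineage descending from that same node — the sister group — is the single tip Bacillus_maculatus.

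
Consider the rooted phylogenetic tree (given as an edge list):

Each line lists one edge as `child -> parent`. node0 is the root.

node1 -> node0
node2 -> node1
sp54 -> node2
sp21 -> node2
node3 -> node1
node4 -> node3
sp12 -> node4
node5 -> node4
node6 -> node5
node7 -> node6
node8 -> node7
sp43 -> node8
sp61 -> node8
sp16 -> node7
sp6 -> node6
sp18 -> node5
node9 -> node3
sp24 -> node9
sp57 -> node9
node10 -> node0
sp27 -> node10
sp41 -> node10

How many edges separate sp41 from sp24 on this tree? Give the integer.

6

The MRCA of sp41 and sp24 is the root of the tree.
From sp41 up to that node: 2 branches. From sp24 up to the same node: 4 branches. Total: 2 + 4 = 6.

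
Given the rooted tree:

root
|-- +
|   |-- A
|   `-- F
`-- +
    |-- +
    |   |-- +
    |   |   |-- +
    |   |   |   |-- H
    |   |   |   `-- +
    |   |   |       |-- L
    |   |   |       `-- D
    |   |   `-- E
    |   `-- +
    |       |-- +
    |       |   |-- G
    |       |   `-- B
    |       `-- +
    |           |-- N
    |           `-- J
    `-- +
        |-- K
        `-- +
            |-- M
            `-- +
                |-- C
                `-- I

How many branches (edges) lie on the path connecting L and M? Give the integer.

The MRCA of L and M is the node subtending ((((H,(L,D)),E),((G,B),(N,J))),(K,(M,(C,I)))).
From L up to that node: 5 branches. From M up to the same node: 3 branches. Total: 5 + 3 = 8.

8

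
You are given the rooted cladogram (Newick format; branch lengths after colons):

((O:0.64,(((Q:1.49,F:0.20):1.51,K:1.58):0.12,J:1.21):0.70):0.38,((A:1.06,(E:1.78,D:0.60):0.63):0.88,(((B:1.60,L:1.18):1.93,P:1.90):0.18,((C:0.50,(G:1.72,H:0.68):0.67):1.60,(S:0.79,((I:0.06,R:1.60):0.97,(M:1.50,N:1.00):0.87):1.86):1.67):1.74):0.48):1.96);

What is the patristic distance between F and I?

The path runs F → … → MRCA → … → I; the MRCA is the root of the tree.
Branch lengths along that path: 0.20 + 1.51 + 0.12 + 0.70 + 0.38 + 1.96 + 0.48 + 1.74 + 1.67 + 1.86 + 0.97 + 0.06 = 11.65.

11.65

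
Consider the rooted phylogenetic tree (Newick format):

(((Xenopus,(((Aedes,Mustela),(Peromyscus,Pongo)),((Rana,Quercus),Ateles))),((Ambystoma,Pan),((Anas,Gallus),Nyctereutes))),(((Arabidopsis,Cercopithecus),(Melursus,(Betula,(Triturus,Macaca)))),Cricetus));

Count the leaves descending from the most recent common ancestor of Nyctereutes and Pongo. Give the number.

The MRCA of Nyctereutes and Pongo is the node subtending ((Xenopus,(((Aedes,Mustela),(Peromyscus,Pongo)),((Rana,Quercus),Ateles))),((Ambystoma,Pan),((Anas,Gallus),Nyctereutes))).
That clade contains 13 terminal taxa: Aedes, Ambystoma, Anas, Ateles, Gallus, Mustela, Nyctereutes, Pan, Peromyscus, Pongo, Quercus, Rana, Xenopus.

13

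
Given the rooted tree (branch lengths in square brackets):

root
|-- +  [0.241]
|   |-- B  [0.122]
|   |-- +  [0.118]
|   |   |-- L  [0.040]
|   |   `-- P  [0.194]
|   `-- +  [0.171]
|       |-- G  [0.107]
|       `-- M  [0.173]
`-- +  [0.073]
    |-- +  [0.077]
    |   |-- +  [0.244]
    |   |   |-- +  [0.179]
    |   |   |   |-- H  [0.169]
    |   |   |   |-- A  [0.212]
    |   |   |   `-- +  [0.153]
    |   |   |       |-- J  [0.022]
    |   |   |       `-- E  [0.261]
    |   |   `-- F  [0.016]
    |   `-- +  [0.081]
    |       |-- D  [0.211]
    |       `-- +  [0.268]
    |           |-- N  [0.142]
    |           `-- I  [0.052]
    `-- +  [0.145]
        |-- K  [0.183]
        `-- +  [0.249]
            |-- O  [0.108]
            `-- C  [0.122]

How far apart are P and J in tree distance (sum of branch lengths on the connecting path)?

1.301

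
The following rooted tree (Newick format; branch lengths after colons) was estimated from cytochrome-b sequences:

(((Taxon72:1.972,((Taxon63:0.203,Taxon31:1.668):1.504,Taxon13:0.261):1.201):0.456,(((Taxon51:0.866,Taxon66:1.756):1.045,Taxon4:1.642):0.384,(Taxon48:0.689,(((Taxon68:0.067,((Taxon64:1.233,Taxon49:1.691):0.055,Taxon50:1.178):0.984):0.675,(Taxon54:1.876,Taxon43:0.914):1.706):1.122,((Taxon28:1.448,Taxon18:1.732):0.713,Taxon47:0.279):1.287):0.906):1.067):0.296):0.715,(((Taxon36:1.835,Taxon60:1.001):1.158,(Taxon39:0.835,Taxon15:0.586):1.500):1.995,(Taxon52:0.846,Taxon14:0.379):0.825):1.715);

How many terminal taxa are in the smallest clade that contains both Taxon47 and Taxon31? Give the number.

17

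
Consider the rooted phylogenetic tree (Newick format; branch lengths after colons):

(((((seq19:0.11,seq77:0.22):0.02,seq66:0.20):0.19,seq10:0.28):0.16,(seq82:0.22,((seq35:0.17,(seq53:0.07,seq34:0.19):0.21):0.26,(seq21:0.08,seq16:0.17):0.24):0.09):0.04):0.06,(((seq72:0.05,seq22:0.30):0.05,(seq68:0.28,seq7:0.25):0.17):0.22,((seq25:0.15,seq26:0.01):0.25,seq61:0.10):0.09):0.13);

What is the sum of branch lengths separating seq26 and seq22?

The path runs seq26 → … → MRCA → … → seq22; the MRCA is the node subtending (((seq72,seq22),(seq68,seq7)),((seq25,seq26),seq61)).
Branch lengths along that path: 0.01 + 0.25 + 0.09 + 0.22 + 0.05 + 0.30 = 0.92.

0.92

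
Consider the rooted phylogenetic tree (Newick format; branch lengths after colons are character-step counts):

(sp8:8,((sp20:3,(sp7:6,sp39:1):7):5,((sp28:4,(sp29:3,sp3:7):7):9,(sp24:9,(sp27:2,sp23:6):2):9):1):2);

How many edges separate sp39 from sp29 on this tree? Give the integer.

The MRCA of sp39 and sp29 is the node subtending ((sp20,(sp7,sp39)),((sp28,(sp29,sp3)),(sp24,(sp27,sp23)))).
From sp39 up to that node: 3 branches. From sp29 up to the same node: 4 branches. Total: 3 + 4 = 7.

7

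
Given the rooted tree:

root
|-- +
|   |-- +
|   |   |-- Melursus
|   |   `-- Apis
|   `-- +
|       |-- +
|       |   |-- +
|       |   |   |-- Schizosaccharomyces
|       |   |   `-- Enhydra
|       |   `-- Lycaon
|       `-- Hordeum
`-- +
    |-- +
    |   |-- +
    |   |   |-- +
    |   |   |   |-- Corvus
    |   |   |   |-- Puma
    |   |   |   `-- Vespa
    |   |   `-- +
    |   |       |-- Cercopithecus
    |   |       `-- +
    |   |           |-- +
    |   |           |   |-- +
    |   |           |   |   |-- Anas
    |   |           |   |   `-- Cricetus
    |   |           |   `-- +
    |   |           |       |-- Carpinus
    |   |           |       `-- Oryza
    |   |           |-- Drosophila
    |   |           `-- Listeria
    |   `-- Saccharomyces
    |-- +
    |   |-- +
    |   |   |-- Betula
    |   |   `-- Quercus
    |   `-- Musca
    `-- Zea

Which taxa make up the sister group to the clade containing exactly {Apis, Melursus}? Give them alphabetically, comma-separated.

The clade containing exactly {Apis, Melursus} attaches to the tree at the node subtending ((Melursus,Apis),(((Schizosaccharomyces,Enhydra),Lycaon),Hordeum)).
The other lineage descending from that same node — the sister group — is (((Schizosaccharomyces,Enhydra),Lycaon),Hordeum); its 4 tips in alphabetical order are the answer.

Enhydra, Hordeum, Lycaon, Schizosaccharomyces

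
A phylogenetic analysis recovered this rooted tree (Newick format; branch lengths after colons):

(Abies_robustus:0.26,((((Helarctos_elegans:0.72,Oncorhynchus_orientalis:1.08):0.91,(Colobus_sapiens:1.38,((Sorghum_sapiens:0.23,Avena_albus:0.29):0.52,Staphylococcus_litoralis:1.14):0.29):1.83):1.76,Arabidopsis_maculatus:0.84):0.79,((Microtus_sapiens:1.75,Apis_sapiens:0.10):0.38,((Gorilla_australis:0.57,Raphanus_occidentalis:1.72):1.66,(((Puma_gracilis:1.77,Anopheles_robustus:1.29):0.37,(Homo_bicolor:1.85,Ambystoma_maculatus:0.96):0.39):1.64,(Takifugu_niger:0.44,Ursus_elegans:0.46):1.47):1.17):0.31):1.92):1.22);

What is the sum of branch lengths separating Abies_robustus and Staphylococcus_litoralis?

The path runs Abies_robustus → … → MRCA → … → Staphylococcus_litoralis; the MRCA is the root of the tree.
Branch lengths along that path: 0.26 + 1.22 + 0.79 + 1.76 + 1.83 + 0.29 + 1.14 = 7.29.

7.29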